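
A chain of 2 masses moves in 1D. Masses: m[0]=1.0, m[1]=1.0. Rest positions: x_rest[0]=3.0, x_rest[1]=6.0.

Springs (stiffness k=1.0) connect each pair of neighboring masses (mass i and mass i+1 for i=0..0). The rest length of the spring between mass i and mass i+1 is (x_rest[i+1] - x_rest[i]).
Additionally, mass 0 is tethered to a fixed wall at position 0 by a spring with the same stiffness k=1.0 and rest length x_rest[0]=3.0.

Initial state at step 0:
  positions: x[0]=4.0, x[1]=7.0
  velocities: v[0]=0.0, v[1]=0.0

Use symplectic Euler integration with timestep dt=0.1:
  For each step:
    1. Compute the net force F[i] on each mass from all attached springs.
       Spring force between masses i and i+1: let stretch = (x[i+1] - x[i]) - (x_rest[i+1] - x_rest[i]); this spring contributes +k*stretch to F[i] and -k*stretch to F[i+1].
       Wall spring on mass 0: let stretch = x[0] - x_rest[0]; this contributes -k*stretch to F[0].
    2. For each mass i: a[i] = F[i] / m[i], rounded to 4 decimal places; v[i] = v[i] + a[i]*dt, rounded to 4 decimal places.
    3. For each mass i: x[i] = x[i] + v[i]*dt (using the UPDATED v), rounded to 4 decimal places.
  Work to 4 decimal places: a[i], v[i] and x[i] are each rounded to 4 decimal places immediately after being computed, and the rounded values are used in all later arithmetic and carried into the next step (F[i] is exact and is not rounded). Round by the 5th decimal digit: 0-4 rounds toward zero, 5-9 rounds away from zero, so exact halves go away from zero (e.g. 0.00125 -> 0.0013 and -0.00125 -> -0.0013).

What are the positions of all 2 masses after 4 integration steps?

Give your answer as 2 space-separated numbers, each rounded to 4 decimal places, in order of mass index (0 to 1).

Answer: 3.9030 6.9985

Derivation:
Step 0: x=[4.0000 7.0000] v=[0.0000 0.0000]
Step 1: x=[3.9900 7.0000] v=[-0.1000 0.0000]
Step 2: x=[3.9702 6.9999] v=[-0.1980 -0.0010]
Step 3: x=[3.9410 6.9995] v=[-0.2921 -0.0040]
Step 4: x=[3.9030 6.9985] v=[-0.3804 -0.0099]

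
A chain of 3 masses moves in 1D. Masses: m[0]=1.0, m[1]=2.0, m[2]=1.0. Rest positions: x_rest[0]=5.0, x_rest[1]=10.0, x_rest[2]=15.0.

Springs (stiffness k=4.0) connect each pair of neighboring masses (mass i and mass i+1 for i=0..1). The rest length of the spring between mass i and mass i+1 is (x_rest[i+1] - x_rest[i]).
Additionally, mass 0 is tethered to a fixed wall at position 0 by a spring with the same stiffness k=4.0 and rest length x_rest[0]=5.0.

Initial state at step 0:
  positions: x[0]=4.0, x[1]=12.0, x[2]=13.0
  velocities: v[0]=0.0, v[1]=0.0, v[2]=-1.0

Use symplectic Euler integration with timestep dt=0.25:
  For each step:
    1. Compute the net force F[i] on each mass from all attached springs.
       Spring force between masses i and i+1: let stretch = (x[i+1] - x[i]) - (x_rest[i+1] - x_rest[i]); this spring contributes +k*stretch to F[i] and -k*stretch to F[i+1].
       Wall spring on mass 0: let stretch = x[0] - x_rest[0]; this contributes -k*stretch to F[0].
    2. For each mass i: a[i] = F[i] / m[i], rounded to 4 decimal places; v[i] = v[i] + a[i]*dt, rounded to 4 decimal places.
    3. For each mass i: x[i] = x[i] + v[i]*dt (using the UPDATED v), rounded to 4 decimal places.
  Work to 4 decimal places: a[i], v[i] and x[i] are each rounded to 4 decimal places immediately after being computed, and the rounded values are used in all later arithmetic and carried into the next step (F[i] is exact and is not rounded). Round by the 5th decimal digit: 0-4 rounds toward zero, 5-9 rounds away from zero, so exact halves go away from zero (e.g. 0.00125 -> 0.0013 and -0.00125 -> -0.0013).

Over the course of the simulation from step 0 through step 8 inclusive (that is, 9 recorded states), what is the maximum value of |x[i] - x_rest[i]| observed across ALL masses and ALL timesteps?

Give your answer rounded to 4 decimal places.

Step 0: x=[4.0000 12.0000 13.0000] v=[0.0000 0.0000 -1.0000]
Step 1: x=[5.0000 11.1250 13.7500] v=[4.0000 -3.5000 3.0000]
Step 2: x=[6.2813 9.8125 15.0938] v=[5.1250 -5.2500 5.3750]
Step 3: x=[6.8750 8.7188 16.3672] v=[2.3749 -4.3750 5.0937]
Step 4: x=[6.2109 8.3506 16.9785] v=[-2.6563 -1.4727 2.4453]
Step 5: x=[4.5290 8.7935 16.6829] v=[-6.7275 1.7714 -1.1826]
Step 6: x=[2.7810 9.6895 15.6649] v=[-6.9920 3.5839 -4.0720]
Step 7: x=[2.0649 10.4689 14.4031] v=[-2.8645 3.1174 -5.0474]
Step 8: x=[2.9336 10.6895 13.4077] v=[3.4746 0.8825 -3.9816]
Max displacement = 2.9351

Answer: 2.9351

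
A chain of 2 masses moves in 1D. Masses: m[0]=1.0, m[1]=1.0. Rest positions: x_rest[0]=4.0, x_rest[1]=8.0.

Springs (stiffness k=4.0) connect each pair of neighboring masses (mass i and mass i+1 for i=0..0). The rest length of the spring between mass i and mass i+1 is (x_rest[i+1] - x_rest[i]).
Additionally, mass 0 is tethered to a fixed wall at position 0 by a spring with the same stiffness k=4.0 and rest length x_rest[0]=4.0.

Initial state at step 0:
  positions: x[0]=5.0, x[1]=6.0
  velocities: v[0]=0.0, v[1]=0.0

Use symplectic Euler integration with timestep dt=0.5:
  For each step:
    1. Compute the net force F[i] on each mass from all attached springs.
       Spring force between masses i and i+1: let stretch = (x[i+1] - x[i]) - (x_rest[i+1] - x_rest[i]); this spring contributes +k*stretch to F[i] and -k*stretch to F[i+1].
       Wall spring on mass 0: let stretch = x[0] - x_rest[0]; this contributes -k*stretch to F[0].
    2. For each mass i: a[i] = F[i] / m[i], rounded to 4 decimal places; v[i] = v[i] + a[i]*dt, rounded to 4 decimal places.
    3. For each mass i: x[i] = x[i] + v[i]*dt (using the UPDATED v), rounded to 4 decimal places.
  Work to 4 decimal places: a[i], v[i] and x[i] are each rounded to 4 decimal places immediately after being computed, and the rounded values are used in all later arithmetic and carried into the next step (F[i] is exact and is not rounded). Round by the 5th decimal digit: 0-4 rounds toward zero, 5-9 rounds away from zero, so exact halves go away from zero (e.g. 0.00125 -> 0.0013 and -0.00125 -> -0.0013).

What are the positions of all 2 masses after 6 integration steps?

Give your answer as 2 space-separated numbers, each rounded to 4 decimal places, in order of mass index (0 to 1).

Step 0: x=[5.0000 6.0000] v=[0.0000 0.0000]
Step 1: x=[1.0000 9.0000] v=[-8.0000 6.0000]
Step 2: x=[4.0000 8.0000] v=[6.0000 -2.0000]
Step 3: x=[7.0000 7.0000] v=[6.0000 -2.0000]
Step 4: x=[3.0000 10.0000] v=[-8.0000 6.0000]
Step 5: x=[3.0000 10.0000] v=[0.0000 0.0000]
Step 6: x=[7.0000 7.0000] v=[8.0000 -6.0000]

Answer: 7.0000 7.0000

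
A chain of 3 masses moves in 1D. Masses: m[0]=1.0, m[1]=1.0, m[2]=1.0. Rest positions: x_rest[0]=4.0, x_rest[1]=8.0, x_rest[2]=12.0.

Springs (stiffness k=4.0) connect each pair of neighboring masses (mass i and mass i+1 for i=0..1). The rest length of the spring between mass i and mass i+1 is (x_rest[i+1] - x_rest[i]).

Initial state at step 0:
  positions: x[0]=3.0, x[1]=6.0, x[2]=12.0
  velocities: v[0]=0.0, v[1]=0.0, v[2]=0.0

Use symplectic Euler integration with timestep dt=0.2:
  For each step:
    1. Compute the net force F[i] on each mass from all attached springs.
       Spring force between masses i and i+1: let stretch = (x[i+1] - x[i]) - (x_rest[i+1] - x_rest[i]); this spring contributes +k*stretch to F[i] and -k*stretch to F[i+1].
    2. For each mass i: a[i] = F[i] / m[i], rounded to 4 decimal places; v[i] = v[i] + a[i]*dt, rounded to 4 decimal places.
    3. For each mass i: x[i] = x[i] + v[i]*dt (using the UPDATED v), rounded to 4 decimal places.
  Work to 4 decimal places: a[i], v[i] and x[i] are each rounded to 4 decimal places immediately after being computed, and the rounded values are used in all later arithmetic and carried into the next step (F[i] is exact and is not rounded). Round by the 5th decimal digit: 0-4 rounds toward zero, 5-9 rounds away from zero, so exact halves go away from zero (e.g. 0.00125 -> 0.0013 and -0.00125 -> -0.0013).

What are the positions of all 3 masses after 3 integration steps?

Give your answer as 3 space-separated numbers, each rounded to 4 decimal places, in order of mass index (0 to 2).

Answer: 2.4988 7.8386 10.6627

Derivation:
Step 0: x=[3.0000 6.0000 12.0000] v=[0.0000 0.0000 0.0000]
Step 1: x=[2.8400 6.4800 11.6800] v=[-0.8000 2.4000 -1.6000]
Step 2: x=[2.6224 7.2096 11.1680] v=[-1.0880 3.6480 -2.5600]
Step 3: x=[2.4988 7.8386 10.6627] v=[-0.6182 3.1450 -2.5267]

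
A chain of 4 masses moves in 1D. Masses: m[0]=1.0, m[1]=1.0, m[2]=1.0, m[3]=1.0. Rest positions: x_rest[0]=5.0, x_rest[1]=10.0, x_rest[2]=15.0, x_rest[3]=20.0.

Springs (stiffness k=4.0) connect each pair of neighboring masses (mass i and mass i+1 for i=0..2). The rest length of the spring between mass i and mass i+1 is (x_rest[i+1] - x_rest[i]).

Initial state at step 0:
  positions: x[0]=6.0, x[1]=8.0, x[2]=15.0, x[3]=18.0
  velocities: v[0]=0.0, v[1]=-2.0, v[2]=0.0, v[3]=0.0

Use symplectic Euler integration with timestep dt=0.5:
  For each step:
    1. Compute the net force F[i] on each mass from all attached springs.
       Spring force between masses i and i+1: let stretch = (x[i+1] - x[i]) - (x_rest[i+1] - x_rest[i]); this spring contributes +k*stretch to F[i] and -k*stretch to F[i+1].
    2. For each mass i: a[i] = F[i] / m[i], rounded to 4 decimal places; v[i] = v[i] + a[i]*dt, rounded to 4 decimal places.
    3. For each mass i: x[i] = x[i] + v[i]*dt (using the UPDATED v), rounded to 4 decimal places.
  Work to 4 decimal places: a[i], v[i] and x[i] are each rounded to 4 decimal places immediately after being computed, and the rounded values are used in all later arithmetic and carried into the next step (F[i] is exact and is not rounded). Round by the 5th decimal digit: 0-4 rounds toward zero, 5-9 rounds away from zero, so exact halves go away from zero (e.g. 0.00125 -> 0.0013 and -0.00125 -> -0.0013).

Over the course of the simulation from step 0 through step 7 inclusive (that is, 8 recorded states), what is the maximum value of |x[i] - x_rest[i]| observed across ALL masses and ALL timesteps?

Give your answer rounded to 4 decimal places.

Answer: 5.0000

Derivation:
Step 0: x=[6.0000 8.0000 15.0000 18.0000] v=[0.0000 -2.0000 0.0000 0.0000]
Step 1: x=[3.0000 12.0000 11.0000 20.0000] v=[-6.0000 8.0000 -8.0000 4.0000]
Step 2: x=[4.0000 6.0000 17.0000 18.0000] v=[2.0000 -12.0000 12.0000 -4.0000]
Step 3: x=[2.0000 9.0000 13.0000 20.0000] v=[-4.0000 6.0000 -8.0000 4.0000]
Step 4: x=[2.0000 9.0000 12.0000 20.0000] v=[0.0000 0.0000 -2.0000 0.0000]
Step 5: x=[4.0000 5.0000 16.0000 17.0000] v=[4.0000 -8.0000 8.0000 -6.0000]
Step 6: x=[2.0000 11.0000 10.0000 18.0000] v=[-4.0000 12.0000 -12.0000 2.0000]
Step 7: x=[4.0000 7.0000 13.0000 16.0000] v=[4.0000 -8.0000 6.0000 -4.0000]
Max displacement = 5.0000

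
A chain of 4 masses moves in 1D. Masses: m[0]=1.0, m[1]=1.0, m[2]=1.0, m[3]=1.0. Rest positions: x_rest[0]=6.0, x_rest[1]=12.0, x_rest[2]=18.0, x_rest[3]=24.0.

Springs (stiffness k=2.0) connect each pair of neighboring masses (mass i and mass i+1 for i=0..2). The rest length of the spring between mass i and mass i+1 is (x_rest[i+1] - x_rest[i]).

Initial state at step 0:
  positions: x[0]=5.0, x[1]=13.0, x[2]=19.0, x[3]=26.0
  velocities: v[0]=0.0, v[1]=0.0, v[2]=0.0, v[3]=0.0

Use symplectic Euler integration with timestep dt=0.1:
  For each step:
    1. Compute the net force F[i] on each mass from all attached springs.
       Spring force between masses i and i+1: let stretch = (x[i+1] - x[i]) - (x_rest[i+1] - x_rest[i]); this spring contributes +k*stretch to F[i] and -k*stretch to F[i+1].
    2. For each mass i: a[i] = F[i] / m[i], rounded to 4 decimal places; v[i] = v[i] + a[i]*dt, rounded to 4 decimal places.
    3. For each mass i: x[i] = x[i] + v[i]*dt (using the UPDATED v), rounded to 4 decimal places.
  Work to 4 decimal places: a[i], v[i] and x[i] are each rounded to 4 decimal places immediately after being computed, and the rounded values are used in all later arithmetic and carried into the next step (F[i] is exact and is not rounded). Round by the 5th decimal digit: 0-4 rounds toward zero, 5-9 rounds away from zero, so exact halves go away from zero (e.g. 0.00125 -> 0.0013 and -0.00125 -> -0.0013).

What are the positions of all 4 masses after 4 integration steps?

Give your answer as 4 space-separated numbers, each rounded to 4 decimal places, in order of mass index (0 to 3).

Step 0: x=[5.0000 13.0000 19.0000 26.0000] v=[0.0000 0.0000 0.0000 0.0000]
Step 1: x=[5.0400 12.9600 19.0200 25.9800] v=[0.4000 -0.4000 0.2000 -0.2000]
Step 2: x=[5.1184 12.8828 19.0580 25.9408] v=[0.7840 -0.7720 0.3800 -0.3920]
Step 3: x=[5.2321 12.7738 19.1102 25.8839] v=[1.1369 -1.0898 0.5215 -0.5686]
Step 4: x=[5.3766 12.6407 19.1711 25.8116] v=[1.4452 -1.3309 0.6090 -0.7233]

Answer: 5.3766 12.6407 19.1711 25.8116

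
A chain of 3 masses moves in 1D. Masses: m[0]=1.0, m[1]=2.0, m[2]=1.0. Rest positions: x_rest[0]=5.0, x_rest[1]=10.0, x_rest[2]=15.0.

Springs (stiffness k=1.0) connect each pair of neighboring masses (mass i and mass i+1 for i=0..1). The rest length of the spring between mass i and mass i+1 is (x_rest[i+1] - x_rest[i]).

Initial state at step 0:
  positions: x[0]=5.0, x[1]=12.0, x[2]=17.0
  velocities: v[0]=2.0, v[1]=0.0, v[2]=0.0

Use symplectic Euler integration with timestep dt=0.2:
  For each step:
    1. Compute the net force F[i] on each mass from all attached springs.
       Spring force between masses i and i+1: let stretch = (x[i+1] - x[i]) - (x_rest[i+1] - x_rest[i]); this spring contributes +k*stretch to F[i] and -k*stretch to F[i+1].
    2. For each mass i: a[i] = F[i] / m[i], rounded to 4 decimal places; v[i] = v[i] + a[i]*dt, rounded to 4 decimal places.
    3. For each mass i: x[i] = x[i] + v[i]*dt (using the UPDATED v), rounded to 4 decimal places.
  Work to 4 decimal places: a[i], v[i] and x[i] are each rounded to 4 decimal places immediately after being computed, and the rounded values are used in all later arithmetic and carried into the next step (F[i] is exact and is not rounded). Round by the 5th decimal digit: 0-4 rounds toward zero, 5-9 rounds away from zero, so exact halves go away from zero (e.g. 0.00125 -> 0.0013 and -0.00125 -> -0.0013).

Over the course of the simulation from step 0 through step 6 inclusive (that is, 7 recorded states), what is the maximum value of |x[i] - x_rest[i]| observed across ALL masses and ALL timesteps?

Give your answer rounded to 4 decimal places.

Answer: 3.2614

Derivation:
Step 0: x=[5.0000 12.0000 17.0000] v=[2.0000 0.0000 0.0000]
Step 1: x=[5.4800 11.9600 17.0000] v=[2.4000 -0.2000 0.0000]
Step 2: x=[6.0192 11.8912 16.9984] v=[2.6960 -0.3440 -0.0080]
Step 3: x=[6.5933 11.8071 16.9925] v=[2.8704 -0.4205 -0.0294]
Step 4: x=[7.1759 11.7224 16.9792] v=[2.9132 -0.4233 -0.0665]
Step 5: x=[7.7404 11.6519 16.9556] v=[2.8225 -0.3523 -0.1179]
Step 6: x=[8.2614 11.6093 16.9199] v=[2.6048 -0.2131 -0.1786]
Max displacement = 3.2614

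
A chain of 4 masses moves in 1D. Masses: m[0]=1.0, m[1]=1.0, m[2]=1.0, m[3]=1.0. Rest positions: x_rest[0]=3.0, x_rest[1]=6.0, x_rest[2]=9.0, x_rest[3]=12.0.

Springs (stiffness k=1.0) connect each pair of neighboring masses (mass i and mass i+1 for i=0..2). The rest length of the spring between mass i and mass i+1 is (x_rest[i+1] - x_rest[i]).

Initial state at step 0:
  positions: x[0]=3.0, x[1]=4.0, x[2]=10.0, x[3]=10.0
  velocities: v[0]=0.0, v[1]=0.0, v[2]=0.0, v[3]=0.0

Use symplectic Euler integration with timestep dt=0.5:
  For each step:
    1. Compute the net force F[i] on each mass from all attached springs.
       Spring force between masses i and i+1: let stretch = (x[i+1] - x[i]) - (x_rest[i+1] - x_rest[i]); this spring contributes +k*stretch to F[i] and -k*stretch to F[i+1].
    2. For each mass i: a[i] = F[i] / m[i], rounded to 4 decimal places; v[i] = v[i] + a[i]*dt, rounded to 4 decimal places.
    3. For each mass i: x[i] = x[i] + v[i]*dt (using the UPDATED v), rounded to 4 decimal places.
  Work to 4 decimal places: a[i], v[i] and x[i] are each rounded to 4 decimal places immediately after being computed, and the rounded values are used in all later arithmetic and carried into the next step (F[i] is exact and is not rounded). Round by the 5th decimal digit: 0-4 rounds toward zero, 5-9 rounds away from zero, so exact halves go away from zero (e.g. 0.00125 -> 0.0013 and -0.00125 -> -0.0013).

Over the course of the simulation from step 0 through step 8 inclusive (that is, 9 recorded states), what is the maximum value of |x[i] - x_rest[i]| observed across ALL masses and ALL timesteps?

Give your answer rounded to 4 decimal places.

Answer: 2.7969

Derivation:
Step 0: x=[3.0000 4.0000 10.0000 10.0000] v=[0.0000 0.0000 0.0000 0.0000]
Step 1: x=[2.5000 5.2500 8.5000 10.7500] v=[-1.0000 2.5000 -3.0000 1.5000]
Step 2: x=[1.9375 6.6250 6.7500 11.6875] v=[-1.1250 2.7500 -3.5000 1.8750]
Step 3: x=[1.7969 6.8594 6.2031 12.1407] v=[-0.2813 0.4688 -1.0938 0.9063]
Step 4: x=[2.1719 5.6641 7.3047 11.8595] v=[0.7500 -2.3906 2.2032 -0.5625]
Step 5: x=[2.6700 4.0059 9.1349 11.1896] v=[0.9961 -3.3164 3.6603 -1.3399]
Step 6: x=[2.7521 3.2960 10.1965 10.7560] v=[0.1641 -1.4199 2.1232 -0.8673]
Step 7: x=[2.2201 4.1752 9.6729 10.9325] v=[-1.0640 1.7584 -1.0473 0.3530]
Step 8: x=[1.4269 5.9401 8.0897 11.5441] v=[-1.5865 3.5297 -3.1664 1.2232]
Max displacement = 2.7969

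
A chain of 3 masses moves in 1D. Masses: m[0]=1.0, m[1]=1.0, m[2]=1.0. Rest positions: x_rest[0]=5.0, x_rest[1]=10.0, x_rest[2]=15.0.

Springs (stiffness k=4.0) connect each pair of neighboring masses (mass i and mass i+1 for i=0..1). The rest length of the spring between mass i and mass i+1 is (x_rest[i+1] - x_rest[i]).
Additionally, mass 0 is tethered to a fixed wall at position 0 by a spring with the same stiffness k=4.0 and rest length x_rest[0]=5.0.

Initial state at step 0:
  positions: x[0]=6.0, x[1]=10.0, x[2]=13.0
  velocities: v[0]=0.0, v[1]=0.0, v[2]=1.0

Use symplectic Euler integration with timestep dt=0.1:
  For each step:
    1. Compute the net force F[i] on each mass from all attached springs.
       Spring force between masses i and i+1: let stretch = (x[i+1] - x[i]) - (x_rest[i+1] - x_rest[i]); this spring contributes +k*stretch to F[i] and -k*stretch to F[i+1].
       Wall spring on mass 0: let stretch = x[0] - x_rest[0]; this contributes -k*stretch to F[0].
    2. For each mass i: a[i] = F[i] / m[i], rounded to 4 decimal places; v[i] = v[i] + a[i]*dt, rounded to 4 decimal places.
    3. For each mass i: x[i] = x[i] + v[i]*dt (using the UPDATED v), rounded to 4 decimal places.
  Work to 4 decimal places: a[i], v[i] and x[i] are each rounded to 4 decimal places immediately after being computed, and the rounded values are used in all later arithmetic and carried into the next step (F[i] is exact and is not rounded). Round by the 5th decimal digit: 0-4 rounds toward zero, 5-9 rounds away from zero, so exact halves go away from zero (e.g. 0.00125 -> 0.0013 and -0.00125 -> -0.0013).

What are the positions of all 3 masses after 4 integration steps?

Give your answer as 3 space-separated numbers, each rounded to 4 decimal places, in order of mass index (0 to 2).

Step 0: x=[6.0000 10.0000 13.0000] v=[0.0000 0.0000 1.0000]
Step 1: x=[5.9200 9.9600 13.1800] v=[-0.8000 -0.4000 1.8000]
Step 2: x=[5.7648 9.8872 13.4312] v=[-1.5520 -0.7280 2.5120]
Step 3: x=[5.5439 9.7913 13.7406] v=[-2.2090 -0.9594 3.0944]
Step 4: x=[5.2711 9.6834 14.0921] v=[-2.7276 -1.0786 3.5147]

Answer: 5.2711 9.6834 14.0921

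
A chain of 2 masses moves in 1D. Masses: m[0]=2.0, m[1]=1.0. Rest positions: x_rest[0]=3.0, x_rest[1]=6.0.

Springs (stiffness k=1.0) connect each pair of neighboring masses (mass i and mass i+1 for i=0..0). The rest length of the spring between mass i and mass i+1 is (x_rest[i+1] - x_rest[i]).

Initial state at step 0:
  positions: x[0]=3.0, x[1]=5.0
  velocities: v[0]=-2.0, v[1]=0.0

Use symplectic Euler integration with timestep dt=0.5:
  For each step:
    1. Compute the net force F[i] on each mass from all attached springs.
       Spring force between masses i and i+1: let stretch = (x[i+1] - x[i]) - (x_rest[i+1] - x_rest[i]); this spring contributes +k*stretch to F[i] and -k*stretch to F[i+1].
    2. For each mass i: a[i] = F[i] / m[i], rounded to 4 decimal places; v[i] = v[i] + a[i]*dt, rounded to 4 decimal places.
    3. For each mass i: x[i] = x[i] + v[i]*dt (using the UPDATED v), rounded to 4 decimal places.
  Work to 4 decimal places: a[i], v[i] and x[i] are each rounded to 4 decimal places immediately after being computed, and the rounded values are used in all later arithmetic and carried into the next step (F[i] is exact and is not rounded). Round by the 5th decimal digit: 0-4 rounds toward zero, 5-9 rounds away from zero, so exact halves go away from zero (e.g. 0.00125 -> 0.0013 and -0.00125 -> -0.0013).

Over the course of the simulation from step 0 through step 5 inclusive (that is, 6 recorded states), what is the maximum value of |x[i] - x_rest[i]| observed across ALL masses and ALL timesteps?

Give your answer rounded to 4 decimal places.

Answer: 4.0202

Derivation:
Step 0: x=[3.0000 5.0000] v=[-2.0000 0.0000]
Step 1: x=[1.8750 5.2500] v=[-2.2500 0.5000]
Step 2: x=[0.7969 5.4063] v=[-2.1563 0.3125]
Step 3: x=[-0.0801 5.1602] v=[-1.7540 -0.4922]
Step 4: x=[-0.6771 4.3540] v=[-1.1939 -1.6124]
Step 5: x=[-1.0202 3.0400] v=[-0.6861 -2.6280]
Max displacement = 4.0202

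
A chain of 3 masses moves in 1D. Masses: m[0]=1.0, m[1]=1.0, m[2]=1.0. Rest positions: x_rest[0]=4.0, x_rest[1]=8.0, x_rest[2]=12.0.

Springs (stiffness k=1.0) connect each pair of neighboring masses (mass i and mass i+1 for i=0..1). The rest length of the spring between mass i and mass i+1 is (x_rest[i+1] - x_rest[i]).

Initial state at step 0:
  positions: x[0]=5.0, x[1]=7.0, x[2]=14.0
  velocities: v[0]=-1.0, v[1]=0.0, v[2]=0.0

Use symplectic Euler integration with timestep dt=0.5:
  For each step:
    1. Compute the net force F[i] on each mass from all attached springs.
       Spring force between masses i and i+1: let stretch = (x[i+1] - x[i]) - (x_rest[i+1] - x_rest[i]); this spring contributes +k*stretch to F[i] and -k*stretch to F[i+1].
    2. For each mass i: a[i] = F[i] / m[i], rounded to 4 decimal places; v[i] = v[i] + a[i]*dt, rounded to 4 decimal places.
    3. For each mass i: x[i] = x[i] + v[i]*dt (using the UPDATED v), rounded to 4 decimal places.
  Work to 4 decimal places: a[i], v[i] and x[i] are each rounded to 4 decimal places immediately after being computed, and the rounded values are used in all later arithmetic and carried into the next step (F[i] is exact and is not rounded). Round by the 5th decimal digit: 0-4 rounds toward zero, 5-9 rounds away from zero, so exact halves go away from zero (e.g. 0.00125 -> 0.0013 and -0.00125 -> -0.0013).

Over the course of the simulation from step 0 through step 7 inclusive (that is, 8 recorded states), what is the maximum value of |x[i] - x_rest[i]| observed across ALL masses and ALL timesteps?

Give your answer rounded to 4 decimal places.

Answer: 2.1802

Derivation:
Step 0: x=[5.0000 7.0000 14.0000] v=[-1.0000 0.0000 0.0000]
Step 1: x=[4.0000 8.2500 13.2500] v=[-2.0000 2.5000 -1.5000]
Step 2: x=[3.0625 9.6875 12.2500] v=[-1.8750 2.8750 -2.0000]
Step 3: x=[2.7813 10.1094 11.6094] v=[-0.5625 0.8438 -1.2813]
Step 4: x=[3.3321 9.0743 11.5938] v=[1.1016 -2.0703 -0.0313]
Step 5: x=[4.3185 7.2335 11.9483] v=[1.9727 -3.6817 0.7090]
Step 6: x=[5.0336 5.8426 12.1241] v=[1.4302 -2.7818 0.3516]
Step 7: x=[4.9510 5.8198 11.7295] v=[-0.1653 -0.0456 -0.7892]
Max displacement = 2.1802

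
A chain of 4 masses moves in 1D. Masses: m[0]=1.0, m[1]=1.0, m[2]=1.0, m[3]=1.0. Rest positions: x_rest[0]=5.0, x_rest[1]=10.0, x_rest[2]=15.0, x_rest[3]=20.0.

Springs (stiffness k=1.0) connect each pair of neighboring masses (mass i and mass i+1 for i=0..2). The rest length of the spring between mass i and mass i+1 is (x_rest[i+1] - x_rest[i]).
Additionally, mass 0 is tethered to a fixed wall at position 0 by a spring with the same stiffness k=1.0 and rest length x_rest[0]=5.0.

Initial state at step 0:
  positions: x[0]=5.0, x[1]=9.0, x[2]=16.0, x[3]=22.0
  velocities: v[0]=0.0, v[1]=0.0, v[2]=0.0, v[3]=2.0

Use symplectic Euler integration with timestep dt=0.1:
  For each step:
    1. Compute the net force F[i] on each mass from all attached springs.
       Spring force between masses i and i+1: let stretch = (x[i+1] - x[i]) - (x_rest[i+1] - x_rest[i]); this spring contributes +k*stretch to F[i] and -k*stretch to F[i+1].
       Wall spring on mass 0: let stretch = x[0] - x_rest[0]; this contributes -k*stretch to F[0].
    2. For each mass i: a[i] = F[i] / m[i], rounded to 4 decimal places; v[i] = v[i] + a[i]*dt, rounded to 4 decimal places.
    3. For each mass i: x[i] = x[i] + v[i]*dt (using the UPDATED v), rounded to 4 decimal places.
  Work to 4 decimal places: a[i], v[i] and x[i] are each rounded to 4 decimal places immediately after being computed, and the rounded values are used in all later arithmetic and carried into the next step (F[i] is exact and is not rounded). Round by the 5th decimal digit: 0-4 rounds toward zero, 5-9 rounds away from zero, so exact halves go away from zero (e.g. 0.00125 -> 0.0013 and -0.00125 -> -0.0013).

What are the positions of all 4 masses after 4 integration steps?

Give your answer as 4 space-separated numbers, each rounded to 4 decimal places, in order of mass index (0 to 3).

Step 0: x=[5.0000 9.0000 16.0000 22.0000] v=[0.0000 0.0000 0.0000 2.0000]
Step 1: x=[4.9900 9.0300 15.9900 22.1900] v=[-0.1000 0.3000 -0.1000 1.9000]
Step 2: x=[4.9705 9.0892 15.9724 22.3680] v=[-0.1950 0.5920 -0.1760 1.7800]
Step 3: x=[4.9425 9.1761 15.9499 22.5320] v=[-0.2802 0.8685 -0.2248 1.6404]
Step 4: x=[4.9074 9.2884 15.9255 22.6802] v=[-0.3511 1.1225 -0.2440 1.4822]

Answer: 4.9074 9.2884 15.9255 22.6802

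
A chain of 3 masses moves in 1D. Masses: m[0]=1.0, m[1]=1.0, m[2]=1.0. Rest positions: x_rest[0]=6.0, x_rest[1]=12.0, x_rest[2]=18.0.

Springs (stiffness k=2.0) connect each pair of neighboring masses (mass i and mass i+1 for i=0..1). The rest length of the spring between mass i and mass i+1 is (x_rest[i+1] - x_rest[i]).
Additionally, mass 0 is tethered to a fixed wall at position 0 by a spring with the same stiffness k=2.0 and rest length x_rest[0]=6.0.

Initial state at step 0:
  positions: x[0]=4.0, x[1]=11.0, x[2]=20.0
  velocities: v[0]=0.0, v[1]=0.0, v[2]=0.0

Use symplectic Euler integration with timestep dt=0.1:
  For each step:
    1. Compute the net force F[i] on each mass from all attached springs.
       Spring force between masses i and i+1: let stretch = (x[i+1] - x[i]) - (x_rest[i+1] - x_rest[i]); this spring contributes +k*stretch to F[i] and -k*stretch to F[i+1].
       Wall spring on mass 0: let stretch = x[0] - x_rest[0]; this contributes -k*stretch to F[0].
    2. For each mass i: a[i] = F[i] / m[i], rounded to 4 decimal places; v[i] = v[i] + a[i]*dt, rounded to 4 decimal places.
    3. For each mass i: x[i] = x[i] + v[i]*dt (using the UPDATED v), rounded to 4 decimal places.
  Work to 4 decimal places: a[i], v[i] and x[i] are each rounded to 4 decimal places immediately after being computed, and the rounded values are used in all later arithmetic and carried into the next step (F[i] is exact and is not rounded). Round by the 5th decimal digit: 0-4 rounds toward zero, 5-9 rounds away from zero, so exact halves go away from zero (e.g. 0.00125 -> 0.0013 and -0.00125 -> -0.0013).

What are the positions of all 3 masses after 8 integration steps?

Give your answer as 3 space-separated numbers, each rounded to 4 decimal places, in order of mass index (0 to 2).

Step 0: x=[4.0000 11.0000 20.0000] v=[0.0000 0.0000 0.0000]
Step 1: x=[4.0600 11.0400 19.9400] v=[0.6000 0.4000 -0.6000]
Step 2: x=[4.1784 11.1184 19.8220] v=[1.1840 0.7840 -1.1800]
Step 3: x=[4.3520 11.2321 19.6499] v=[1.7363 1.1367 -1.7207]
Step 4: x=[4.5762 11.3765 19.4295] v=[2.2419 1.4442 -2.2043]
Step 5: x=[4.8449 11.5460 19.1680] v=[2.6867 1.6947 -2.6149]
Step 6: x=[5.1507 11.7339 18.8741] v=[3.0579 1.8789 -2.9393]
Step 7: x=[5.4851 11.9329 18.5574] v=[3.3444 1.9903 -3.1673]
Step 8: x=[5.8388 12.1355 18.2282] v=[3.5369 2.0256 -3.2922]

Answer: 5.8388 12.1355 18.2282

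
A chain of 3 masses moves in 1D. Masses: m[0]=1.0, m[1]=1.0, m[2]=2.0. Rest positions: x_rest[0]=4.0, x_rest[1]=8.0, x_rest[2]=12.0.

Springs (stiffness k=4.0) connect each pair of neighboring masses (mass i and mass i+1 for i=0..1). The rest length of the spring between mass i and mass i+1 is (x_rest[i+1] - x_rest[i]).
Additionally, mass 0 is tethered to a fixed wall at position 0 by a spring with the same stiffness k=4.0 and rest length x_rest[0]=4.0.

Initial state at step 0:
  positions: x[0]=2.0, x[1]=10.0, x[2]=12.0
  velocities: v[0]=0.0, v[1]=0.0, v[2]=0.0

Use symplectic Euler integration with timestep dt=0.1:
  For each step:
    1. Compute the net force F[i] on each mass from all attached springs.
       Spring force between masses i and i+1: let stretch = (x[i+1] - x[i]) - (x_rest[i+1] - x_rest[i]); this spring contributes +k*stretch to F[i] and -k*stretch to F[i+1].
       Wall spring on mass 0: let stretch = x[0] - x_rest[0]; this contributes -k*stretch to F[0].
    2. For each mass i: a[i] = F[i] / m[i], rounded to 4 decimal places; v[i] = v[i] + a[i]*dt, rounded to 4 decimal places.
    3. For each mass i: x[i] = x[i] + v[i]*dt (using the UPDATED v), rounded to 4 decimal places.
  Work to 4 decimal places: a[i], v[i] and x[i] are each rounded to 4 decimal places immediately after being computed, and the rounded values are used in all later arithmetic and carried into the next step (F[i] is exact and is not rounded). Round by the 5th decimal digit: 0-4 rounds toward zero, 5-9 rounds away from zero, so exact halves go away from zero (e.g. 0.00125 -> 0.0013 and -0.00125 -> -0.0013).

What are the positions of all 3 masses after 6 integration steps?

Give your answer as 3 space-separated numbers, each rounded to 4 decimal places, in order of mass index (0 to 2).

Answer: 5.3007 6.7888 12.5045

Derivation:
Step 0: x=[2.0000 10.0000 12.0000] v=[0.0000 0.0000 0.0000]
Step 1: x=[2.2400 9.7600 12.0400] v=[2.4000 -2.4000 0.4000]
Step 2: x=[2.6912 9.3104 12.1144] v=[4.5120 -4.4960 0.7440]
Step 3: x=[3.2995 8.7082 12.2127] v=[6.0832 -6.0221 0.9832]
Step 4: x=[3.9922 8.0298 12.3209] v=[6.9269 -6.7838 1.0823]
Step 5: x=[4.6867 7.3616 12.4233] v=[6.9451 -6.6824 1.0241]
Step 6: x=[5.3007 6.7888 12.5045] v=[6.1404 -5.7277 0.8118]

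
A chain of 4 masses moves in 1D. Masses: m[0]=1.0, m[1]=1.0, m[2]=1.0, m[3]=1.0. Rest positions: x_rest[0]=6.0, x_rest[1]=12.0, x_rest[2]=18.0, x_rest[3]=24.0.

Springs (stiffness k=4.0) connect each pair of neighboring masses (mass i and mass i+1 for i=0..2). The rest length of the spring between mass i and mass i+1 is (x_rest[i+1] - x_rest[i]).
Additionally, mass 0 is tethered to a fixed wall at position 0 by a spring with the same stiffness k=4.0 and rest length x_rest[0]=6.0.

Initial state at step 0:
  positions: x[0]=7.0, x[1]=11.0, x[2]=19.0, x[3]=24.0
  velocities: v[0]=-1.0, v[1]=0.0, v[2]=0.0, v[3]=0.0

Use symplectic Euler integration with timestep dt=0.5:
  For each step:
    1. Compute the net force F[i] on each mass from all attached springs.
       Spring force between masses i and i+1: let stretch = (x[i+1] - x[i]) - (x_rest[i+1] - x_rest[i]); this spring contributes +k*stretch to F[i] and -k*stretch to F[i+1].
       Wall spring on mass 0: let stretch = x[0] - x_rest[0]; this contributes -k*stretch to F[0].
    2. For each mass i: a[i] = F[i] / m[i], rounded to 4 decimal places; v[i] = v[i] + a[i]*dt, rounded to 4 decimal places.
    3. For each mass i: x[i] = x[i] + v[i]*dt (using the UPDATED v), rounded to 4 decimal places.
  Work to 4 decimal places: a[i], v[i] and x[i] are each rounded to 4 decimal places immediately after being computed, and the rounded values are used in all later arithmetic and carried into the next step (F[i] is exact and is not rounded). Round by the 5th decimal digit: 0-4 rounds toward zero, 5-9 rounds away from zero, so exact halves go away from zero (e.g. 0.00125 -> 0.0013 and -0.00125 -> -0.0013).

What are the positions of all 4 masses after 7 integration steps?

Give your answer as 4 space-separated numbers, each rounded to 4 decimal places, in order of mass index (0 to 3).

Step 0: x=[7.0000 11.0000 19.0000 24.0000] v=[-1.0000 0.0000 0.0000 0.0000]
Step 1: x=[3.5000 15.0000 16.0000 25.0000] v=[-7.0000 8.0000 -6.0000 2.0000]
Step 2: x=[8.0000 8.5000 21.0000 23.0000] v=[9.0000 -13.0000 10.0000 -4.0000]
Step 3: x=[5.0000 14.0000 15.5000 25.0000] v=[-6.0000 11.0000 -11.0000 4.0000]
Step 4: x=[6.0000 12.0000 18.0000 23.5000] v=[2.0000 -4.0000 5.0000 -3.0000]
Step 5: x=[7.0000 10.0000 20.0000 22.5000] v=[2.0000 -4.0000 4.0000 -2.0000]
Step 6: x=[4.0000 15.0000 14.5000 25.0000] v=[-6.0000 10.0000 -11.0000 5.0000]
Step 7: x=[8.0000 8.5000 20.0000 23.0000] v=[8.0000 -13.0000 11.0000 -4.0000]

Answer: 8.0000 8.5000 20.0000 23.0000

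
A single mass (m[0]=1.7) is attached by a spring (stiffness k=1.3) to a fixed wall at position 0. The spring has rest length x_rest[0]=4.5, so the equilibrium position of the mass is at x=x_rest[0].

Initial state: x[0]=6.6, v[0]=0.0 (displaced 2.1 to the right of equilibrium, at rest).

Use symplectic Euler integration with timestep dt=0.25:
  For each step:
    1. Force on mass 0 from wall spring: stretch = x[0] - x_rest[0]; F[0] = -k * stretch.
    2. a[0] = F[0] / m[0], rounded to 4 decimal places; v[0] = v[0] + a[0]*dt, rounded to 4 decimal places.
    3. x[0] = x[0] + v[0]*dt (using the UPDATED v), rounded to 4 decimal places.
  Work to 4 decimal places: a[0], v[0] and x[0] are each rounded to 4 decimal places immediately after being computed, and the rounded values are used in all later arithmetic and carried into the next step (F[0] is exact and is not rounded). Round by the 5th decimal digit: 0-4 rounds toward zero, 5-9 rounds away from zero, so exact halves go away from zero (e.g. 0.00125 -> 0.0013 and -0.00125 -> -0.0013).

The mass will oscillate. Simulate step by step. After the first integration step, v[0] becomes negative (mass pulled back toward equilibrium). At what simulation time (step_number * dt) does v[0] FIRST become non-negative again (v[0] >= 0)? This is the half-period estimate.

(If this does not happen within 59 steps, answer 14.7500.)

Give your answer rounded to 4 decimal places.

Step 0: x=[6.6000] v=[0.0000]
Step 1: x=[6.4996] v=[-0.4015]
Step 2: x=[6.3037] v=[-0.7838]
Step 3: x=[6.0216] v=[-1.1286]
Step 4: x=[5.6667] v=[-1.4195]
Step 5: x=[5.2561] v=[-1.6426]
Step 6: x=[4.8093] v=[-1.7872]
Step 7: x=[4.3477] v=[-1.8463]
Step 8: x=[3.8934] v=[-1.8172]
Step 9: x=[3.4681] v=[-1.7012]
Step 10: x=[3.0921] v=[-1.5039]
Step 11: x=[2.7834] v=[-1.2348]
Step 12: x=[2.5568] v=[-0.9066]
Step 13: x=[2.4230] v=[-0.5351]
Step 14: x=[2.3885] v=[-0.1380]
Step 15: x=[2.4549] v=[0.2657]
First v>=0 after going negative at step 15, time=3.7500

Answer: 3.7500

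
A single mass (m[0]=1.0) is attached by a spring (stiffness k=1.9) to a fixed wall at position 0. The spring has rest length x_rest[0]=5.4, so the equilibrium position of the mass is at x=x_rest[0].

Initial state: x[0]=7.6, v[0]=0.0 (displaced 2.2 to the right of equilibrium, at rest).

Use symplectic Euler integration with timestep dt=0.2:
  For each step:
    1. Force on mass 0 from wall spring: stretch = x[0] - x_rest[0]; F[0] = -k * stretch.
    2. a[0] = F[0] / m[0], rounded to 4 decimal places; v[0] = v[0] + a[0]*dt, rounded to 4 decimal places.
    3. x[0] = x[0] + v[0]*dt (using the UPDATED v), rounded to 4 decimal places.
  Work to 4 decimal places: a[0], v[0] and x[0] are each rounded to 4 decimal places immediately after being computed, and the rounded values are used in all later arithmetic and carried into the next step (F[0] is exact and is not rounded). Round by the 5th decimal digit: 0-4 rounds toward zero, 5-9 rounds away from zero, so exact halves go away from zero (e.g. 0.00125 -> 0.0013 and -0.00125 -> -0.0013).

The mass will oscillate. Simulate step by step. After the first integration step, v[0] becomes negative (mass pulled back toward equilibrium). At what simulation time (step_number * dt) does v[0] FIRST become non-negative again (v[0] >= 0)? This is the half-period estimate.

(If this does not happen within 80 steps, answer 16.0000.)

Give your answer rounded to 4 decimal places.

Step 0: x=[7.6000] v=[0.0000]
Step 1: x=[7.4328] v=[-0.8360]
Step 2: x=[7.1111] v=[-1.6085]
Step 3: x=[6.6594] v=[-2.2587]
Step 4: x=[6.1119] v=[-2.7373]
Step 5: x=[5.5103] v=[-3.0078]
Step 6: x=[4.9004] v=[-3.0497]
Step 7: x=[4.3284] v=[-2.8599]
Step 8: x=[3.8379] v=[-2.4527]
Step 9: x=[3.4661] v=[-1.8591]
Step 10: x=[3.2413] v=[-1.1242]
Step 11: x=[3.1805] v=[-0.3039]
Step 12: x=[3.2884] v=[0.5395]
First v>=0 after going negative at step 12, time=2.4000

Answer: 2.4000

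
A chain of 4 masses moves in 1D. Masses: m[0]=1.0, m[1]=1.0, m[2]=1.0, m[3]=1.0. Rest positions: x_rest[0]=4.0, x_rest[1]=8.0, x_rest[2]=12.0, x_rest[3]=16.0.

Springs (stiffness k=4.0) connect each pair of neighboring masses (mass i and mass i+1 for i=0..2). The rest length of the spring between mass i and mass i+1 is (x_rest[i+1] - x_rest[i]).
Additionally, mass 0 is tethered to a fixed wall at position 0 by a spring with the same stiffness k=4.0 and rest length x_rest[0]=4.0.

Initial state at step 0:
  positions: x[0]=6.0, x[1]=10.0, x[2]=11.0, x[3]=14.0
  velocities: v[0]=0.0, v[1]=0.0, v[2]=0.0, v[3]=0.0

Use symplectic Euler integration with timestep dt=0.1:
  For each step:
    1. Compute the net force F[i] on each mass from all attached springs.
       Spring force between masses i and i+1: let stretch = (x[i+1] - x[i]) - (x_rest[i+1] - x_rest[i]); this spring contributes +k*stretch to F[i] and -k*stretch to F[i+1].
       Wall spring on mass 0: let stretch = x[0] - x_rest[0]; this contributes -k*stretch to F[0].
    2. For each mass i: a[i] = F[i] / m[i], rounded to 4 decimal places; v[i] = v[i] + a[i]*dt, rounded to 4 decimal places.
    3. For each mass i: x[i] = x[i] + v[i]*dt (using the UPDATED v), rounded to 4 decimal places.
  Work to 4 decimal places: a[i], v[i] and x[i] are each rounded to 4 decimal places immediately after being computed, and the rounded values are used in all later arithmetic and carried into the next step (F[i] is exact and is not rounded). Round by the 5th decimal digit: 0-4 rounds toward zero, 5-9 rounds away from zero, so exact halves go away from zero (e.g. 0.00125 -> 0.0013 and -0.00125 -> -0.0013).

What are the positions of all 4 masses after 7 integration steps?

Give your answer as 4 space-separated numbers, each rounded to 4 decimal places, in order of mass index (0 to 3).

Answer: 4.0055 7.6438 12.2609 15.2379

Derivation:
Step 0: x=[6.0000 10.0000 11.0000 14.0000] v=[0.0000 0.0000 0.0000 0.0000]
Step 1: x=[5.9200 9.8800 11.0800 14.0400] v=[-0.8000 -1.2000 0.8000 0.4000]
Step 2: x=[5.7616 9.6496 11.2304 14.1216] v=[-1.5840 -2.3040 1.5040 0.8160]
Step 3: x=[5.5283 9.3269 11.4332 14.2476] v=[-2.3334 -3.2269 2.0282 1.2595]
Step 4: x=[5.2258 8.9365 11.6643 14.4210] v=[-3.0253 -3.9038 2.3114 1.7337]
Step 5: x=[4.8627 8.5068 11.8966 14.6441] v=[-3.6313 -4.2970 2.3230 2.2310]
Step 6: x=[4.4508 8.0669 12.1032 14.9173] v=[-4.1187 -4.3987 2.0661 2.7320]
Step 7: x=[4.0055 7.6438 12.2609 15.2379] v=[-4.4526 -4.2306 1.5772 3.2064]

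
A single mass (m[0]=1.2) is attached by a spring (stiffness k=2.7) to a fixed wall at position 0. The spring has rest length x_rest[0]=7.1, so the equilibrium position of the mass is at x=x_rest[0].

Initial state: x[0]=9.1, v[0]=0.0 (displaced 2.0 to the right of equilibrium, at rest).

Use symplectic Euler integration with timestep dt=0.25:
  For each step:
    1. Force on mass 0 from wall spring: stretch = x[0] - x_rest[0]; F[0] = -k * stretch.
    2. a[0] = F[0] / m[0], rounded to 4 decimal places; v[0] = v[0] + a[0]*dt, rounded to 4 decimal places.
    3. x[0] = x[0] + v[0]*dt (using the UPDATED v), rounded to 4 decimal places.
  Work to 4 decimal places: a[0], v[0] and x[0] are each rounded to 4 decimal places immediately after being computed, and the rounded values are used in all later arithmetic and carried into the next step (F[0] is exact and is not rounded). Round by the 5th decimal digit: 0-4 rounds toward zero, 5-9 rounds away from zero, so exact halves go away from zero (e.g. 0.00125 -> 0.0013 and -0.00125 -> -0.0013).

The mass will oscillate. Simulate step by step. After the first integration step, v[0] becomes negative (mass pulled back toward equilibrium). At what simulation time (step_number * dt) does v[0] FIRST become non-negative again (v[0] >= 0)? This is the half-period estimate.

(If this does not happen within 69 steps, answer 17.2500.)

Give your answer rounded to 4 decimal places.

Answer: 2.2500

Derivation:
Step 0: x=[9.1000] v=[0.0000]
Step 1: x=[8.8188] v=[-1.1250]
Step 2: x=[8.2959] v=[-2.0918]
Step 3: x=[7.6048] v=[-2.7645]
Step 4: x=[6.8427] v=[-3.0485]
Step 5: x=[6.1168] v=[-2.9038]
Step 6: x=[5.5291] v=[-2.3508]
Step 7: x=[5.1623] v=[-1.4672]
Step 8: x=[5.0680] v=[-0.3773]
Step 9: x=[5.2594] v=[0.7657]
First v>=0 after going negative at step 9, time=2.2500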